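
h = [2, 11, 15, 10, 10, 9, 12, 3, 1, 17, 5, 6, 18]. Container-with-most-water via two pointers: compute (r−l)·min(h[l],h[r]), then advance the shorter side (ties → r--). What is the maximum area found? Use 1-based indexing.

max area = 150

[1,13] min(2,18)*12=24 best=24 * → l++
[2,13] min(11,18)*11=121 best=121 * → l++
[3,13] min(15,18)*10=150 best=150 * → l++
[4,13] min(10,18)*9=90 best=150 → l++
[5,13] min(10,18)*8=80 best=150 → l++
[6,13] min(9,18)*7=63 best=150 → l++
[7,13] min(12,18)*6=72 best=150 → l++
[8,13] min(3,18)*5=15 best=150 → l++
[9,13] min(1,18)*4=4 best=150 → l++
[10,13] min(17,18)*3=51 best=150 → l++
[11,13] min(5,18)*2=10 best=150 → l++
[12,13] min(6,18)*1=6 best=150 → l++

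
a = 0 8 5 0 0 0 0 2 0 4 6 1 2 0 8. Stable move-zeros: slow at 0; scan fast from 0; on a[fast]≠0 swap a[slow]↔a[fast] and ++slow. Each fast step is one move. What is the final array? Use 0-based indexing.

[8, 5, 2, 4, 6, 1, 2, 8, 0, 0, 0, 0, 0, 0, 0]

(s=0,f=0) a[fast]=0 → fast++
(s=0,f=1) a[fast]=8≠0 swap→a[0]=8 → slow++,fast++
(s=1,f=2) a[fast]=5≠0 swap→a[1]=5 → slow++,fast++
(s=2,f=3) a[fast]=0 → fast++
(s=2,f=4) a[fast]=0 → fast++
(s=2,f=5) a[fast]=0 → fast++
(s=2,f=6) a[fast]=0 → fast++
(s=2,f=7) a[fast]=2≠0 swap→a[2]=2 → slow++,fast++
(s=3,f=8) a[fast]=0 → fast++
(s=3,f=9) a[fast]=4≠0 swap→a[3]=4 → slow++,fast++
(s=4,f=10) a[fast]=6≠0 swap→a[4]=6 → slow++,fast++
(s=5,f=11) a[fast]=1≠0 swap→a[5]=1 → slow++,fast++
(s=6,f=12) a[fast]=2≠0 swap→a[6]=2 → slow++,fast++
(s=7,f=13) a[fast]=0 → fast++
(s=7,f=14) a[fast]=8≠0 swap→a[7]=8 → slow++,fast++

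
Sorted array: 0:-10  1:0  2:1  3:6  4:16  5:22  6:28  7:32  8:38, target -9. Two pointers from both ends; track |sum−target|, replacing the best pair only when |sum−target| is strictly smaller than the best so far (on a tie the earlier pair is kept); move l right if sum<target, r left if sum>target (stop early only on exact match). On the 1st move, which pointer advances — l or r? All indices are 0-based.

l=0 r=8: -10+38=28 d=37 *, r--

r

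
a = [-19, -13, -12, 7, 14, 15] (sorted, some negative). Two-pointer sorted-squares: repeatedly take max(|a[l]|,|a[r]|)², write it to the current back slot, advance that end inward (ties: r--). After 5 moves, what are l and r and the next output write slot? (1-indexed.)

l=4, r=4, next write slot=1

[1,6] |-19|>|15| out[6]=361 → l++
[2,6] |-13|<=|15| out[5]=225 → r--
[2,5] |-13|<=|14| out[4]=196 → r--
[2,4] |-13|>|7| out[3]=169 → l++
[3,4] |-12|>|7| out[2]=144 → l++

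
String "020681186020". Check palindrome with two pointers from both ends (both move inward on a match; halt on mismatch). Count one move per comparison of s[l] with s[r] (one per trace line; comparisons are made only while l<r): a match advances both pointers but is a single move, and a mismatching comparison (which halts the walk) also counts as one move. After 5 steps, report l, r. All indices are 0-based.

l=0 r=11: '0'=='0', l++,r--
l=1 r=10: '2'=='2', l++,r--
l=2 r=9: '0'=='0', l++,r--
l=3 r=8: '6'=='6', l++,r--
l=4 r=7: '8'=='8', l++,r--

l=5, r=6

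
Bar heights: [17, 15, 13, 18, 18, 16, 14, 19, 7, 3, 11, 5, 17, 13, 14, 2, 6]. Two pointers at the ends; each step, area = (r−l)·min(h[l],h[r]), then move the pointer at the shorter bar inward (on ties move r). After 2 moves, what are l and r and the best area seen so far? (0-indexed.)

l=0, r=14, best area=96

[0,16] min(17,6)*16=96 best=96 * → r--
[0,15] min(17,2)*15=30 best=96 → r--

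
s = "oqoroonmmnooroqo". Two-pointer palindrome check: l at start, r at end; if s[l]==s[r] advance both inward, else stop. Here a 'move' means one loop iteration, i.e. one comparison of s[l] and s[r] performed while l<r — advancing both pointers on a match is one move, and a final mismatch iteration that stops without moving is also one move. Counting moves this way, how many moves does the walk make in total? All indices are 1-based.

[1,16] 'o'=='o' → l++,r--
[2,15] 'q'=='q' → l++,r--
[3,14] 'o'=='o' → l++,r--
[4,13] 'r'=='r' → l++,r--
[5,12] 'o'=='o' → l++,r--
[6,11] 'o'=='o' → l++,r--
[7,10] 'n'=='n' → l++,r--
[8,9] 'm'=='m' → l++,r--

8 moves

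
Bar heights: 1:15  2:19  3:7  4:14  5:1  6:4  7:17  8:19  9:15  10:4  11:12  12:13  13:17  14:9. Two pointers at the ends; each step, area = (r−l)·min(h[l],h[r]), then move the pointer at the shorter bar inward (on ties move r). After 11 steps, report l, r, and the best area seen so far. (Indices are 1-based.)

l=1 r=14: min(15,9)*13=117 best=117 *, r--
l=1 r=13: min(15,17)*12=180 best=180 *, l++
l=2 r=13: min(19,17)*11=187 best=187 *, r--
l=2 r=12: min(19,13)*10=130 best=187, r--
l=2 r=11: min(19,12)*9=108 best=187, r--
l=2 r=10: min(19,4)*8=32 best=187, r--
l=2 r=9: min(19,15)*7=105 best=187, r--
l=2 r=8: min(19,19)*6=114 best=187, r--
l=2 r=7: min(19,17)*5=85 best=187, r--
l=2 r=6: min(19,4)*4=16 best=187, r--
l=2 r=5: min(19,1)*3=3 best=187, r--

l=2, r=4, best area=187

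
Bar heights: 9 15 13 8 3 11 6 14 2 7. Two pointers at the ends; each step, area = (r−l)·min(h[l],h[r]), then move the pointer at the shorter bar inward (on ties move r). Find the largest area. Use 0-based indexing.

l=0 r=9: min(9,7)*9=63 best=63 *, r--
l=0 r=8: min(9,2)*8=16 best=63, r--
l=0 r=7: min(9,14)*7=63 best=63, l++
l=1 r=7: min(15,14)*6=84 best=84 *, r--
l=1 r=6: min(15,6)*5=30 best=84, r--
l=1 r=5: min(15,11)*4=44 best=84, r--
l=1 r=4: min(15,3)*3=9 best=84, r--
l=1 r=3: min(15,8)*2=16 best=84, r--
l=1 r=2: min(15,13)*1=13 best=84, r--

max area = 84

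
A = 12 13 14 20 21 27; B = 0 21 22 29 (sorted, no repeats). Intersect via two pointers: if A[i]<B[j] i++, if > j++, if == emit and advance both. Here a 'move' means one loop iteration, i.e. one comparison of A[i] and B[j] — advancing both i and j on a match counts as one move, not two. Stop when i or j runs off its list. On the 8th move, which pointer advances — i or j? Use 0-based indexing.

i

i=0 j=0: 12>0, j++
i=0 j=1: 12<21, i++
i=1 j=1: 13<21, i++
i=2 j=1: 14<21, i++
i=3 j=1: 20<21, i++
i=4 j=1: 21==21 emit, i++,j++
i=5 j=2: 27>22, j++
i=5 j=3: 27<29, i++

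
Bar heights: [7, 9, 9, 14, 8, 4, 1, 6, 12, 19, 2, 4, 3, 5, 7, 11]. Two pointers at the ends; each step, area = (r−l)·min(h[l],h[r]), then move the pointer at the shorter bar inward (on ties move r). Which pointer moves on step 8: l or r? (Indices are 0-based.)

r

[0,15] min(7,11)*15=105 best=105 * → l++
[1,15] min(9,11)*14=126 best=126 * → l++
[2,15] min(9,11)*13=117 best=126 → l++
[3,15] min(14,11)*12=132 best=132 * → r--
[3,14] min(14,7)*11=77 best=132 → r--
[3,13] min(14,5)*10=50 best=132 → r--
[3,12] min(14,3)*9=27 best=132 → r--
[3,11] min(14,4)*8=32 best=132 → r--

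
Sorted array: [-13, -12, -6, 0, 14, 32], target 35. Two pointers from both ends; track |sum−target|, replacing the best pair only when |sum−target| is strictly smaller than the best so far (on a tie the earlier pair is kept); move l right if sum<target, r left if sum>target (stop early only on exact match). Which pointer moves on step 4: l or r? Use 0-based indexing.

[0,5] -13+32=19 d=16 * → l++
[1,5] -12+32=20 d=15 * → l++
[2,5] -6+32=26 d=9 * → l++
[3,5] 0+32=32 d=3 * → l++

l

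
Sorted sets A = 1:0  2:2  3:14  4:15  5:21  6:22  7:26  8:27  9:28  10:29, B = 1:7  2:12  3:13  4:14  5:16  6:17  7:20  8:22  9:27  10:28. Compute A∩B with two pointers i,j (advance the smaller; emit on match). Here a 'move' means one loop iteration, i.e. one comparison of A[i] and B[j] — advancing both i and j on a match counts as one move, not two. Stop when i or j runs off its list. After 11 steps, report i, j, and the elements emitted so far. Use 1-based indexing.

i=6, j=8, emitted=[14]

i=1 j=1: 0<7, i++
i=2 j=1: 2<7, i++
i=3 j=1: 14>7, j++
i=3 j=2: 14>12, j++
i=3 j=3: 14>13, j++
i=3 j=4: 14==14 emit, i++,j++
i=4 j=5: 15<16, i++
i=5 j=5: 21>16, j++
i=5 j=6: 21>17, j++
i=5 j=7: 21>20, j++
i=5 j=8: 21<22, i++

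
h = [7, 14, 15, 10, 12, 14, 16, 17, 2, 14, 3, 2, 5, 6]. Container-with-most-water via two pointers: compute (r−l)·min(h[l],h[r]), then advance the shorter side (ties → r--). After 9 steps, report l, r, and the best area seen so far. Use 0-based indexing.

[0,13] min(7,6)*13=78 best=78 * → r--
[0,12] min(7,5)*12=60 best=78 → r--
[0,11] min(7,2)*11=22 best=78 → r--
[0,10] min(7,3)*10=30 best=78 → r--
[0,9] min(7,14)*9=63 best=78 → l++
[1,9] min(14,14)*8=112 best=112 * → r--
[1,8] min(14,2)*7=14 best=112 → r--
[1,7] min(14,17)*6=84 best=112 → l++
[2,7] min(15,17)*5=75 best=112 → l++

l=3, r=7, best area=112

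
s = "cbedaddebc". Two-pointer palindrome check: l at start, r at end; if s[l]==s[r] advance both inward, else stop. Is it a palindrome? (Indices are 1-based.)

not a palindrome (mismatch at 5,6)

[1,10] 'c'=='c' → l++,r--
[2,9] 'b'=='b' → l++,r--
[3,8] 'e'=='e' → l++,r--
[4,7] 'd'=='d' → l++,r--
[5,6] 'a'!='d' → stop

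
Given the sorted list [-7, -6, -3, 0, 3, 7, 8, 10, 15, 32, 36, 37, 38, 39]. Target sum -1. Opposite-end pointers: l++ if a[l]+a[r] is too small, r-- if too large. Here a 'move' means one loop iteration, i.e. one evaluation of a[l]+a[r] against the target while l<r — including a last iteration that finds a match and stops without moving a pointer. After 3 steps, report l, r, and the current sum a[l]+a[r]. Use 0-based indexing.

[0,13] -7+39=32 >-1 → r--
[0,12] -7+38=31 >-1 → r--
[0,11] -7+37=30 >-1 → r--

l=0, r=10, sum=29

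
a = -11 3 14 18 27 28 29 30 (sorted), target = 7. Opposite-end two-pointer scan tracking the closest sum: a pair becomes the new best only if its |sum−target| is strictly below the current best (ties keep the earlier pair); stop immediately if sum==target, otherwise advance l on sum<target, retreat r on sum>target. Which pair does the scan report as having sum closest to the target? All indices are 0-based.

pair (-11, 18) with sum 7 (|Δ|=0)

[0,7] -11+30=19 d=12 * → r--
[0,6] -11+29=18 d=11 * → r--
[0,5] -11+28=17 d=10 * → r--
[0,4] -11+27=16 d=9 * → r--
[0,3] -11+18=7 d=0 * → stop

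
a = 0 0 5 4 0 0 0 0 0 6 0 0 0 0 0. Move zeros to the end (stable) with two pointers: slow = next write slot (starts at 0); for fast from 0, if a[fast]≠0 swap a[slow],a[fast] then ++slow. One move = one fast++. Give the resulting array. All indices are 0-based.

slow=0 fast=0: a[fast]=0, fast++
slow=0 fast=1: a[fast]=0, fast++
slow=0 fast=2: a[fast]=5≠0 swap→a[0]=5, slow++,fast++
slow=1 fast=3: a[fast]=4≠0 swap→a[1]=4, slow++,fast++
slow=2 fast=4: a[fast]=0, fast++
slow=2 fast=5: a[fast]=0, fast++
slow=2 fast=6: a[fast]=0, fast++
slow=2 fast=7: a[fast]=0, fast++
slow=2 fast=8: a[fast]=0, fast++
slow=2 fast=9: a[fast]=6≠0 swap→a[2]=6, slow++,fast++
slow=3 fast=10: a[fast]=0, fast++
slow=3 fast=11: a[fast]=0, fast++
slow=3 fast=12: a[fast]=0, fast++
slow=3 fast=13: a[fast]=0, fast++
slow=3 fast=14: a[fast]=0, fast++

[5, 4, 6, 0, 0, 0, 0, 0, 0, 0, 0, 0, 0, 0, 0]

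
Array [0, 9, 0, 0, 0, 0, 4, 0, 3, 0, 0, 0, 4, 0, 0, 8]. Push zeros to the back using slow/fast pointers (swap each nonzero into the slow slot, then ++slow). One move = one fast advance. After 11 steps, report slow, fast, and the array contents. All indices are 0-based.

(s=0,f=0) a[fast]=0 → fast++
(s=0,f=1) a[fast]=9≠0 swap→a[0]=9 → slow++,fast++
(s=1,f=2) a[fast]=0 → fast++
(s=1,f=3) a[fast]=0 → fast++
(s=1,f=4) a[fast]=0 → fast++
(s=1,f=5) a[fast]=0 → fast++
(s=1,f=6) a[fast]=4≠0 swap→a[1]=4 → slow++,fast++
(s=2,f=7) a[fast]=0 → fast++
(s=2,f=8) a[fast]=3≠0 swap→a[2]=3 → slow++,fast++
(s=3,f=9) a[fast]=0 → fast++
(s=3,f=10) a[fast]=0 → fast++

slow=3, fast=11, a=[9, 4, 3, 0, 0, 0, 0, 0, 0, 0, 0, 0, 4, 0, 0, 8]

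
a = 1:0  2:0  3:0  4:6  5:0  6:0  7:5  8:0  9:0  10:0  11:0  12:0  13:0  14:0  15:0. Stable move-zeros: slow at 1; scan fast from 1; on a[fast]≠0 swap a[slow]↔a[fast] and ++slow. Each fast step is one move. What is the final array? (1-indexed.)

slow=1 fast=1: a[fast]=0, fast++
slow=1 fast=2: a[fast]=0, fast++
slow=1 fast=3: a[fast]=0, fast++
slow=1 fast=4: a[fast]=6≠0 swap→a[1]=6, slow++,fast++
slow=2 fast=5: a[fast]=0, fast++
slow=2 fast=6: a[fast]=0, fast++
slow=2 fast=7: a[fast]=5≠0 swap→a[2]=5, slow++,fast++
slow=3 fast=8: a[fast]=0, fast++
slow=3 fast=9: a[fast]=0, fast++
slow=3 fast=10: a[fast]=0, fast++
slow=3 fast=11: a[fast]=0, fast++
slow=3 fast=12: a[fast]=0, fast++
slow=3 fast=13: a[fast]=0, fast++
slow=3 fast=14: a[fast]=0, fast++
slow=3 fast=15: a[fast]=0, fast++

[6, 5, 0, 0, 0, 0, 0, 0, 0, 0, 0, 0, 0, 0, 0]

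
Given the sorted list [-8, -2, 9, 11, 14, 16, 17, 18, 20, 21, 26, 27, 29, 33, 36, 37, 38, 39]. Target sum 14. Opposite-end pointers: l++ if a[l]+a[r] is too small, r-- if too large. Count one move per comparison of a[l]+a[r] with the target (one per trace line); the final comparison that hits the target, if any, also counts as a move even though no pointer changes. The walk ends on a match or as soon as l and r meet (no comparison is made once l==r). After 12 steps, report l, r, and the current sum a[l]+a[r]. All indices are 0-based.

l=1, r=6, sum=15

[0,17] -8+39=31 >14 → r--
[0,16] -8+38=30 >14 → r--
[0,15] -8+37=29 >14 → r--
[0,14] -8+36=28 >14 → r--
[0,13] -8+33=25 >14 → r--
[0,12] -8+29=21 >14 → r--
[0,11] -8+27=19 >14 → r--
[0,10] -8+26=18 >14 → r--
[0,9] -8+21=13 <14 → l++
[1,9] -2+21=19 >14 → r--
[1,8] -2+20=18 >14 → r--
[1,7] -2+18=16 >14 → r--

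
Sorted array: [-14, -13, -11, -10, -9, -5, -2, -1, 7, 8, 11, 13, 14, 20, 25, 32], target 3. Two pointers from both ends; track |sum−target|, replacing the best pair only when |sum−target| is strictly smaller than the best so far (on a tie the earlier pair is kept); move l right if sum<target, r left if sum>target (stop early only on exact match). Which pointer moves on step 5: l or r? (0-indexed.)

[0,15] -14+32=18 d=15 * → r--
[0,14] -14+25=11 d=8 * → r--
[0,13] -14+20=6 d=3 * → r--
[0,12] -14+14=0 d=3 → l++
[1,12] -13+14=1 d=2 * → l++

l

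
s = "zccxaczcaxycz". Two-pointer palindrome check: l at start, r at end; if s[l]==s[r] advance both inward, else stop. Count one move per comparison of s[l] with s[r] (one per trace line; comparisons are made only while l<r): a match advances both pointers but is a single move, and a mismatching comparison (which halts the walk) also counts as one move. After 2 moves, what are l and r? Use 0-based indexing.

l=0 r=12: 'z'=='z', l++,r--
l=1 r=11: 'c'=='c', l++,r--

l=2, r=10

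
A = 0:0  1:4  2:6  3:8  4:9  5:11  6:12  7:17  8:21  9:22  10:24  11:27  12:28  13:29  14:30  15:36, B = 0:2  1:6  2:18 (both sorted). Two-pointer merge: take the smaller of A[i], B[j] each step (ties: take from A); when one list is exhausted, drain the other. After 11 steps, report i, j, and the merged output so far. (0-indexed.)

[i=0,j=0] A[i]=0<=B[j]=2 take 0 → i++
[i=1,j=0] A[i]=4>B[j]=2 take 2 → j++
[i=1,j=1] A[i]=4<=B[j]=6 take 4 → i++
[i=2,j=1] A[i]=6<=B[j]=6 take 6 → i++
[i=3,j=1] A[i]=8>B[j]=6 take 6 → j++
[i=3,j=2] A[i]=8<=B[j]=18 take 8 → i++
[i=4,j=2] A[i]=9<=B[j]=18 take 9 → i++
[i=5,j=2] A[i]=11<=B[j]=18 take 11 → i++
[i=6,j=2] A[i]=12<=B[j]=18 take 12 → i++
[i=7,j=2] A[i]=17<=B[j]=18 take 17 → i++
[i=8,j=2] A[i]=21>B[j]=18 take 18 → j++

i=8, j=3, merged so far=[0, 2, 4, 6, 6, 8, 9, 11, 12, 17, 18]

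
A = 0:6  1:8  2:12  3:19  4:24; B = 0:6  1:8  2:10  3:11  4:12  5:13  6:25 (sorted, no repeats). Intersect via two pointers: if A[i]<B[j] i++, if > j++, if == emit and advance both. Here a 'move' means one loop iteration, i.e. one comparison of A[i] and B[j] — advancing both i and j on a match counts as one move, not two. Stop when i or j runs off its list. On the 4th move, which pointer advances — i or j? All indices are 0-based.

j

i=0 j=0: 6==6 emit, i++,j++
i=1 j=1: 8==8 emit, i++,j++
i=2 j=2: 12>10, j++
i=2 j=3: 12>11, j++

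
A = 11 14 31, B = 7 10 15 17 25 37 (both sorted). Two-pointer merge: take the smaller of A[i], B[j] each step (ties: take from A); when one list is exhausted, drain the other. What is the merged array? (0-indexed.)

[7, 10, 11, 14, 15, 17, 25, 31, 37]

[i=0,j=0] A[i]=11>B[j]=7 take 7 → j++
[i=0,j=1] A[i]=11>B[j]=10 take 10 → j++
[i=0,j=2] A[i]=11<=B[j]=15 take 11 → i++
[i=1,j=2] A[i]=14<=B[j]=15 take 14 → i++
[i=2,j=2] A[i]=31>B[j]=15 take 15 → j++
[i=2,j=3] A[i]=31>B[j]=17 take 17 → j++
[i=2,j=4] A[i]=31>B[j]=25 take 25 → j++
[i=2,j=5] A[i]=31<=B[j]=37 take 31 → i++
[i=3,j=5] A done, take B[j]=37 → j++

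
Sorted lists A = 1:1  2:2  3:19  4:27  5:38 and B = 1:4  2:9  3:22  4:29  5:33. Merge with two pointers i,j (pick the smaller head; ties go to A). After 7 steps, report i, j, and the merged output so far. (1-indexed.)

i=1 j=1: A[i]=1<=B[j]=4 take 1, i++
i=2 j=1: A[i]=2<=B[j]=4 take 2, i++
i=3 j=1: A[i]=19>B[j]=4 take 4, j++
i=3 j=2: A[i]=19>B[j]=9 take 9, j++
i=3 j=3: A[i]=19<=B[j]=22 take 19, i++
i=4 j=3: A[i]=27>B[j]=22 take 22, j++
i=4 j=4: A[i]=27<=B[j]=29 take 27, i++

i=5, j=4, merged so far=[1, 2, 4, 9, 19, 22, 27]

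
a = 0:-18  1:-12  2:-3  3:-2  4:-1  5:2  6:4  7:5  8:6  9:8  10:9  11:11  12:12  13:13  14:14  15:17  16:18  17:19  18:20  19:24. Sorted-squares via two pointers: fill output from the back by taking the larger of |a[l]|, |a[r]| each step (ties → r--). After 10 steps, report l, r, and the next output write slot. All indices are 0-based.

[0,19] |-18|<=|24| out[19]=576 → r--
[0,18] |-18|<=|20| out[18]=400 → r--
[0,17] |-18|<=|19| out[17]=361 → r--
[0,16] |-18|<=|18| out[16]=324 → r--
[0,15] |-18|>|17| out[15]=324 → l++
[1,15] |-12|<=|17| out[14]=289 → r--
[1,14] |-12|<=|14| out[13]=196 → r--
[1,13] |-12|<=|13| out[12]=169 → r--
[1,12] |-12|<=|12| out[11]=144 → r--
[1,11] |-12|>|11| out[10]=144 → l++

l=2, r=11, next write slot=9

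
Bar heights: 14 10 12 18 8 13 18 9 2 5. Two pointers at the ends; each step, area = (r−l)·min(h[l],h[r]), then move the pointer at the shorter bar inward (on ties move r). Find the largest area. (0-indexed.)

max area = 84

[0,9] min(14,5)*9=45 best=45 * → r--
[0,8] min(14,2)*8=16 best=45 → r--
[0,7] min(14,9)*7=63 best=63 * → r--
[0,6] min(14,18)*6=84 best=84 * → l++
[1,6] min(10,18)*5=50 best=84 → l++
[2,6] min(12,18)*4=48 best=84 → l++
[3,6] min(18,18)*3=54 best=84 → r--
[3,5] min(18,13)*2=26 best=84 → r--
[3,4] min(18,8)*1=8 best=84 → r--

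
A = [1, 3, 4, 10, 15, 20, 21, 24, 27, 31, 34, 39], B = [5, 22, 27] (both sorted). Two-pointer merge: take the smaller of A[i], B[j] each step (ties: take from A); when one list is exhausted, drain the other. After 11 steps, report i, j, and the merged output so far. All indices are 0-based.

[i=0,j=0] A[i]=1<=B[j]=5 take 1 → i++
[i=1,j=0] A[i]=3<=B[j]=5 take 3 → i++
[i=2,j=0] A[i]=4<=B[j]=5 take 4 → i++
[i=3,j=0] A[i]=10>B[j]=5 take 5 → j++
[i=3,j=1] A[i]=10<=B[j]=22 take 10 → i++
[i=4,j=1] A[i]=15<=B[j]=22 take 15 → i++
[i=5,j=1] A[i]=20<=B[j]=22 take 20 → i++
[i=6,j=1] A[i]=21<=B[j]=22 take 21 → i++
[i=7,j=1] A[i]=24>B[j]=22 take 22 → j++
[i=7,j=2] A[i]=24<=B[j]=27 take 24 → i++
[i=8,j=2] A[i]=27<=B[j]=27 take 27 → i++

i=9, j=2, merged so far=[1, 3, 4, 5, 10, 15, 20, 21, 22, 24, 27]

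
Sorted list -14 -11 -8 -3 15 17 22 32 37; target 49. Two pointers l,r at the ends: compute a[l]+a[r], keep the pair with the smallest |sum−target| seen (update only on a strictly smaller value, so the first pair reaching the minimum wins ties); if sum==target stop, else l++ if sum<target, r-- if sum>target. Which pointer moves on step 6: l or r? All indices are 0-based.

l

[0,8] -14+37=23 d=26 * → l++
[1,8] -11+37=26 d=23 * → l++
[2,8] -8+37=29 d=20 * → l++
[3,8] -3+37=34 d=15 * → l++
[4,8] 15+37=52 d=3 * → r--
[4,7] 15+32=47 d=2 * → l++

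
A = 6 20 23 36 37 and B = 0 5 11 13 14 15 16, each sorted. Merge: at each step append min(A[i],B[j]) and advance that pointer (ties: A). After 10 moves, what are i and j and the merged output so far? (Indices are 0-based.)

i=3, j=7, merged so far=[0, 5, 6, 11, 13, 14, 15, 16, 20, 23]

[i=0,j=0] A[i]=6>B[j]=0 take 0 → j++
[i=0,j=1] A[i]=6>B[j]=5 take 5 → j++
[i=0,j=2] A[i]=6<=B[j]=11 take 6 → i++
[i=1,j=2] A[i]=20>B[j]=11 take 11 → j++
[i=1,j=3] A[i]=20>B[j]=13 take 13 → j++
[i=1,j=4] A[i]=20>B[j]=14 take 14 → j++
[i=1,j=5] A[i]=20>B[j]=15 take 15 → j++
[i=1,j=6] A[i]=20>B[j]=16 take 16 → j++
[i=1,j=7] B done, take A[i]=20 → i++
[i=2,j=7] B done, take A[i]=23 → i++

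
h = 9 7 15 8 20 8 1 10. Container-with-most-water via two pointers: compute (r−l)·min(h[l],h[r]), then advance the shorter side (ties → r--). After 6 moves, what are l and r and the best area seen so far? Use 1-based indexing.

l=1 r=8: min(9,10)*7=63 best=63 *, l++
l=2 r=8: min(7,10)*6=42 best=63, l++
l=3 r=8: min(15,10)*5=50 best=63, r--
l=3 r=7: min(15,1)*4=4 best=63, r--
l=3 r=6: min(15,8)*3=24 best=63, r--
l=3 r=5: min(15,20)*2=30 best=63, l++

l=4, r=5, best area=63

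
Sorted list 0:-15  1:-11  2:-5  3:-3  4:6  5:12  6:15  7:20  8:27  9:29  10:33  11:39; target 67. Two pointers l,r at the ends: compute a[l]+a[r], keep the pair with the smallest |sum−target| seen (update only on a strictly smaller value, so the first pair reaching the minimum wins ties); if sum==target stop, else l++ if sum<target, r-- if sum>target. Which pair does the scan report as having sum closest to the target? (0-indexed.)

pair (27, 39) with sum 66 (|Δ|=1)

[0,11] -15+39=24 d=43 * → l++
[1,11] -11+39=28 d=39 * → l++
[2,11] -5+39=34 d=33 * → l++
[3,11] -3+39=36 d=31 * → l++
[4,11] 6+39=45 d=22 * → l++
[5,11] 12+39=51 d=16 * → l++
[6,11] 15+39=54 d=13 * → l++
[7,11] 20+39=59 d=8 * → l++
[8,11] 27+39=66 d=1 * → l++
[9,11] 29+39=68 d=1 → r--
[9,10] 29+33=62 d=5 → l++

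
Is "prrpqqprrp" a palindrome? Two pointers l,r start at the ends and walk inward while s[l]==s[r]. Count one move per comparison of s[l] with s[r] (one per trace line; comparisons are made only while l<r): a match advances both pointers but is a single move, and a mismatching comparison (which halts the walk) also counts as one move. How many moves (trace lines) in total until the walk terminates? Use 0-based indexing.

5 moves

l=0 r=9: 'p'=='p', l++,r--
l=1 r=8: 'r'=='r', l++,r--
l=2 r=7: 'r'=='r', l++,r--
l=3 r=6: 'p'=='p', l++,r--
l=4 r=5: 'q'=='q', l++,r--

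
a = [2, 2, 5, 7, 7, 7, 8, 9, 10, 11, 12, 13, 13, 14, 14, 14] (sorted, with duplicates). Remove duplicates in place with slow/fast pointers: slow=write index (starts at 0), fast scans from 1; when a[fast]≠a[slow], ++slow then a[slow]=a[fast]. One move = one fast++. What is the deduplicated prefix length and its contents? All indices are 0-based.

(s=0,f=1) a[fast]=2=a[slow] dup → fast++
(s=0,f=2) a[fast]=5≠a[slow]=2 write a[1]=5 → slow++,fast++
(s=1,f=3) a[fast]=7≠a[slow]=5 write a[2]=7 → slow++,fast++
(s=2,f=4) a[fast]=7=a[slow] dup → fast++
(s=2,f=5) a[fast]=7=a[slow] dup → fast++
(s=2,f=6) a[fast]=8≠a[slow]=7 write a[3]=8 → slow++,fast++
(s=3,f=7) a[fast]=9≠a[slow]=8 write a[4]=9 → slow++,fast++
(s=4,f=8) a[fast]=10≠a[slow]=9 write a[5]=10 → slow++,fast++
(s=5,f=9) a[fast]=11≠a[slow]=10 write a[6]=11 → slow++,fast++
(s=6,f=10) a[fast]=12≠a[slow]=11 write a[7]=12 → slow++,fast++
(s=7,f=11) a[fast]=13≠a[slow]=12 write a[8]=13 → slow++,fast++
(s=8,f=12) a[fast]=13=a[slow] dup → fast++
(s=8,f=13) a[fast]=14≠a[slow]=13 write a[9]=14 → slow++,fast++
(s=9,f=14) a[fast]=14=a[slow] dup → fast++
(s=9,f=15) a[fast]=14=a[slow] dup → fast++

length 10; prefix = [2, 5, 7, 8, 9, 10, 11, 12, 13, 14]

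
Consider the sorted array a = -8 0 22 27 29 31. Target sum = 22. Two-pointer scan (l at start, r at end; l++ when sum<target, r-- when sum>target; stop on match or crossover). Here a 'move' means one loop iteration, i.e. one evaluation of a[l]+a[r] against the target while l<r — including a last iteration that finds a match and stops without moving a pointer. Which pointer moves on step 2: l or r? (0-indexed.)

l=0 r=5: -8+31=23 >22, r--
l=0 r=4: -8+29=21 <22, l++

l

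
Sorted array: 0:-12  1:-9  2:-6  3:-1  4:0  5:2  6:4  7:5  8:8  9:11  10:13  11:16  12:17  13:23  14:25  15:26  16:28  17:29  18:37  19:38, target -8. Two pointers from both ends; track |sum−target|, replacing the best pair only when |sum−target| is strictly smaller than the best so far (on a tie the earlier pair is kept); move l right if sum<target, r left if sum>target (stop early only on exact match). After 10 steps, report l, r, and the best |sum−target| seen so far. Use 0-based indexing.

l=0, r=9, best |Δ|=9

l=0 r=19: -12+38=26 d=34 *, r--
l=0 r=18: -12+37=25 d=33 *, r--
l=0 r=17: -12+29=17 d=25 *, r--
l=0 r=16: -12+28=16 d=24 *, r--
l=0 r=15: -12+26=14 d=22 *, r--
l=0 r=14: -12+25=13 d=21 *, r--
l=0 r=13: -12+23=11 d=19 *, r--
l=0 r=12: -12+17=5 d=13 *, r--
l=0 r=11: -12+16=4 d=12 *, r--
l=0 r=10: -12+13=1 d=9 *, r--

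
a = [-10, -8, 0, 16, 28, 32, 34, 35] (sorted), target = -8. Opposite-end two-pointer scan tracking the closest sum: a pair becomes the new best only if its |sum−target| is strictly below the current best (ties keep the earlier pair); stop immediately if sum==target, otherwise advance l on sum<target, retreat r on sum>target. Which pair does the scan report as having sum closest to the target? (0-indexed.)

pair (-8, 0) with sum -8 (|Δ|=0)

[0,7] -10+35=25 d=33 * → r--
[0,6] -10+34=24 d=32 * → r--
[0,5] -10+32=22 d=30 * → r--
[0,4] -10+28=18 d=26 * → r--
[0,3] -10+16=6 d=14 * → r--
[0,2] -10+0=-10 d=2 * → l++
[1,2] -8+0=-8 d=0 * → stop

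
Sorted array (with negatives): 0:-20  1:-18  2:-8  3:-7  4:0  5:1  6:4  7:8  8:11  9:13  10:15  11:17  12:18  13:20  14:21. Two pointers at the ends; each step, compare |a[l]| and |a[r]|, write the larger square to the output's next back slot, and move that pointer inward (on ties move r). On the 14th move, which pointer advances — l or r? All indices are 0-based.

r

l=0 r=14: |-20|<=|21| out[14]=441, r--
l=0 r=13: |-20|<=|20| out[13]=400, r--
l=0 r=12: |-20|>|18| out[12]=400, l++
l=1 r=12: |-18|<=|18| out[11]=324, r--
l=1 r=11: |-18|>|17| out[10]=324, l++
l=2 r=11: |-8|<=|17| out[9]=289, r--
l=2 r=10: |-8|<=|15| out[8]=225, r--
l=2 r=9: |-8|<=|13| out[7]=169, r--
l=2 r=8: |-8|<=|11| out[6]=121, r--
l=2 r=7: |-8|<=|8| out[5]=64, r--
l=2 r=6: |-8|>|4| out[4]=64, l++
l=3 r=6: |-7|>|4| out[3]=49, l++
l=4 r=6: |0|<=|4| out[2]=16, r--
l=4 r=5: |0|<=|1| out[1]=1, r--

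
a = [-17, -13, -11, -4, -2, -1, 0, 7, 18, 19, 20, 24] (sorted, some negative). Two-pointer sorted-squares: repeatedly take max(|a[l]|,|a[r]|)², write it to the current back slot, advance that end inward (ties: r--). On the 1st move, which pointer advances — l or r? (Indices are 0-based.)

r

[0,11] |-17|<=|24| out[11]=576 → r--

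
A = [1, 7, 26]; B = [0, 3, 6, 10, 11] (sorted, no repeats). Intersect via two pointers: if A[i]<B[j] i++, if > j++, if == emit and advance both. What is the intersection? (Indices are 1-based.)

i=1 j=1: 1>0, j++
i=1 j=2: 1<3, i++
i=2 j=2: 7>3, j++
i=2 j=3: 7>6, j++
i=2 j=4: 7<10, i++
i=3 j=4: 26>10, j++
i=3 j=5: 26>11, j++

intersection = []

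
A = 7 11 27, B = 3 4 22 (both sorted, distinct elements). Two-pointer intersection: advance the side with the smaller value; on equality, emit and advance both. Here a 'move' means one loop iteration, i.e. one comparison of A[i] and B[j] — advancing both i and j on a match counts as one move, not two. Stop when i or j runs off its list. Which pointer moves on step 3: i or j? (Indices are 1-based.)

i=1 j=1: 7>3, j++
i=1 j=2: 7>4, j++
i=1 j=3: 7<22, i++

i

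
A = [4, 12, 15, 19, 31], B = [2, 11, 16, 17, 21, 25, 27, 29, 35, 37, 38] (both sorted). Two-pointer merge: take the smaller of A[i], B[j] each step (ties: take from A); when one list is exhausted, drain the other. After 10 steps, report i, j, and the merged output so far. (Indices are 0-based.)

i=4, j=6, merged so far=[2, 4, 11, 12, 15, 16, 17, 19, 21, 25]

[i=0,j=0] A[i]=4>B[j]=2 take 2 → j++
[i=0,j=1] A[i]=4<=B[j]=11 take 4 → i++
[i=1,j=1] A[i]=12>B[j]=11 take 11 → j++
[i=1,j=2] A[i]=12<=B[j]=16 take 12 → i++
[i=2,j=2] A[i]=15<=B[j]=16 take 15 → i++
[i=3,j=2] A[i]=19>B[j]=16 take 16 → j++
[i=3,j=3] A[i]=19>B[j]=17 take 17 → j++
[i=3,j=4] A[i]=19<=B[j]=21 take 19 → i++
[i=4,j=4] A[i]=31>B[j]=21 take 21 → j++
[i=4,j=5] A[i]=31>B[j]=25 take 25 → j++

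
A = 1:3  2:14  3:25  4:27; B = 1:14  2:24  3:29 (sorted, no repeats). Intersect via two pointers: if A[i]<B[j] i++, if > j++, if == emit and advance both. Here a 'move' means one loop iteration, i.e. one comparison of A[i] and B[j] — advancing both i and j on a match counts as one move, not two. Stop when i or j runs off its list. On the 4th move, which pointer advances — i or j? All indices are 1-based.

i=1 j=1: 3<14, i++
i=2 j=1: 14==14 emit, i++,j++
i=3 j=2: 25>24, j++
i=3 j=3: 25<29, i++

i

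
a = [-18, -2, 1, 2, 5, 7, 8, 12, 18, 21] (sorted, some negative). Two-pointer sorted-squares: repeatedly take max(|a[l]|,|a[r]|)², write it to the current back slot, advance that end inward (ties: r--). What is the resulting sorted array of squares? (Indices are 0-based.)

l=0 r=9: |-18|<=|21| out[9]=441, r--
l=0 r=8: |-18|<=|18| out[8]=324, r--
l=0 r=7: |-18|>|12| out[7]=324, l++
l=1 r=7: |-2|<=|12| out[6]=144, r--
l=1 r=6: |-2|<=|8| out[5]=64, r--
l=1 r=5: |-2|<=|7| out[4]=49, r--
l=1 r=4: |-2|<=|5| out[3]=25, r--
l=1 r=3: |-2|<=|2| out[2]=4, r--
l=1 r=2: |-2|>|1| out[1]=4, l++
l=2 r=2: |1|<=|1| out[0]=1, r--

[1, 4, 4, 25, 49, 64, 144, 324, 324, 441]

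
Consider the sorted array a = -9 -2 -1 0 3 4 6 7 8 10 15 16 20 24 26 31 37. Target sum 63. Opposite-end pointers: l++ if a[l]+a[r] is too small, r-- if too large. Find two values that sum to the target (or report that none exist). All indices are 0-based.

(26, 37)

[0,16] -9+37=28 <63 → l++
[1,16] -2+37=35 <63 → l++
[2,16] -1+37=36 <63 → l++
[3,16] 0+37=37 <63 → l++
[4,16] 3+37=40 <63 → l++
[5,16] 4+37=41 <63 → l++
[6,16] 6+37=43 <63 → l++
[7,16] 7+37=44 <63 → l++
[8,16] 8+37=45 <63 → l++
[9,16] 10+37=47 <63 → l++
[10,16] 15+37=52 <63 → l++
[11,16] 16+37=53 <63 → l++
[12,16] 20+37=57 <63 → l++
[13,16] 24+37=61 <63 → l++
[14,16] 26+37=63 → found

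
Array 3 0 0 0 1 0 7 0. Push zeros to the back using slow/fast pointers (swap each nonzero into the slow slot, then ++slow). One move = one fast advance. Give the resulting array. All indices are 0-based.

[3, 1, 7, 0, 0, 0, 0, 0]

(s=0,f=0) a[fast]=3≠0 swap→a[0]=3 → slow++,fast++
(s=1,f=1) a[fast]=0 → fast++
(s=1,f=2) a[fast]=0 → fast++
(s=1,f=3) a[fast]=0 → fast++
(s=1,f=4) a[fast]=1≠0 swap→a[1]=1 → slow++,fast++
(s=2,f=5) a[fast]=0 → fast++
(s=2,f=6) a[fast]=7≠0 swap→a[2]=7 → slow++,fast++
(s=3,f=7) a[fast]=0 → fast++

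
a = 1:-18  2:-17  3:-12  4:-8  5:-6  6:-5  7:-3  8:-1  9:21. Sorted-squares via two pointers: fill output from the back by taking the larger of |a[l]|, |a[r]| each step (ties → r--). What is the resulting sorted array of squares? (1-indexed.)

[1,9] |-18|<=|21| out[9]=441 → r--
[1,8] |-18|>|-1| out[8]=324 → l++
[2,8] |-17|>|-1| out[7]=289 → l++
[3,8] |-12|>|-1| out[6]=144 → l++
[4,8] |-8|>|-1| out[5]=64 → l++
[5,8] |-6|>|-1| out[4]=36 → l++
[6,8] |-5|>|-1| out[3]=25 → l++
[7,8] |-3|>|-1| out[2]=9 → l++
[8,8] |-1|<=|-1| out[1]=1 → r--

[1, 9, 25, 36, 64, 144, 289, 324, 441]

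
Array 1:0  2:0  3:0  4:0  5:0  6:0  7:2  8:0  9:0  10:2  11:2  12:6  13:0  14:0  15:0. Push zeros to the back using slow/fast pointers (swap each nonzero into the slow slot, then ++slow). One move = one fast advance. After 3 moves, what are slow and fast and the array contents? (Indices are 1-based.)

slow=1, fast=4, a=[0, 0, 0, 0, 0, 0, 2, 0, 0, 2, 2, 6, 0, 0, 0]

(s=1,f=1) a[fast]=0 → fast++
(s=1,f=2) a[fast]=0 → fast++
(s=1,f=3) a[fast]=0 → fast++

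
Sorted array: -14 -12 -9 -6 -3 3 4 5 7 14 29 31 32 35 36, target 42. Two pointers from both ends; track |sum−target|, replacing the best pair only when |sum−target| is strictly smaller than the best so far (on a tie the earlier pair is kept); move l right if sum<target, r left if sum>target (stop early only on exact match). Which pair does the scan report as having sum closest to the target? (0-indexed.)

pair (7, 35) with sum 42 (|Δ|=0)

[0,14] -14+36=22 d=20 * → l++
[1,14] -12+36=24 d=18 * → l++
[2,14] -9+36=27 d=15 * → l++
[3,14] -6+36=30 d=12 * → l++
[4,14] -3+36=33 d=9 * → l++
[5,14] 3+36=39 d=3 * → l++
[6,14] 4+36=40 d=2 * → l++
[7,14] 5+36=41 d=1 * → l++
[8,14] 7+36=43 d=1 → r--
[8,13] 7+35=42 d=0 * → stop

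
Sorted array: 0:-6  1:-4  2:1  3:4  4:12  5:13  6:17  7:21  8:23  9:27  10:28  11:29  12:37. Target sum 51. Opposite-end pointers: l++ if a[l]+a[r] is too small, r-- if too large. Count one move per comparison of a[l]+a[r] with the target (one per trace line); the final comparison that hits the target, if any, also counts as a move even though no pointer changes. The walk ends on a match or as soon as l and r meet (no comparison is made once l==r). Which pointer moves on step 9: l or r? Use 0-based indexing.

[0,12] -6+37=31 <51 → l++
[1,12] -4+37=33 <51 → l++
[2,12] 1+37=38 <51 → l++
[3,12] 4+37=41 <51 → l++
[4,12] 12+37=49 <51 → l++
[5,12] 13+37=50 <51 → l++
[6,12] 17+37=54 >51 → r--
[6,11] 17+29=46 <51 → l++
[7,11] 21+29=50 <51 → l++

l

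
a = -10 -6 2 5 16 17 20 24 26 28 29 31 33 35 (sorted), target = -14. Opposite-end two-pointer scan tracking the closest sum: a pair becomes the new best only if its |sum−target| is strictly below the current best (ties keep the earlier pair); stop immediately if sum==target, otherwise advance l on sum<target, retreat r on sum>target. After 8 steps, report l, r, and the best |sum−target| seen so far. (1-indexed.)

l=1, r=6, best |Δ|=24

l=1 r=14: -10+35=25 d=39 *, r--
l=1 r=13: -10+33=23 d=37 *, r--
l=1 r=12: -10+31=21 d=35 *, r--
l=1 r=11: -10+29=19 d=33 *, r--
l=1 r=10: -10+28=18 d=32 *, r--
l=1 r=9: -10+26=16 d=30 *, r--
l=1 r=8: -10+24=14 d=28 *, r--
l=1 r=7: -10+20=10 d=24 *, r--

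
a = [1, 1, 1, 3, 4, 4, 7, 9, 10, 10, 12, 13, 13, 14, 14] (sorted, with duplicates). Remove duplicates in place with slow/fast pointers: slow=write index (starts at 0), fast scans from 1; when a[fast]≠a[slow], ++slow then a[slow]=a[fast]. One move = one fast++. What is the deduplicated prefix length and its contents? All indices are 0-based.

length 9; prefix = [1, 3, 4, 7, 9, 10, 12, 13, 14]

(s=0,f=1) a[fast]=1=a[slow] dup → fast++
(s=0,f=2) a[fast]=1=a[slow] dup → fast++
(s=0,f=3) a[fast]=3≠a[slow]=1 write a[1]=3 → slow++,fast++
(s=1,f=4) a[fast]=4≠a[slow]=3 write a[2]=4 → slow++,fast++
(s=2,f=5) a[fast]=4=a[slow] dup → fast++
(s=2,f=6) a[fast]=7≠a[slow]=4 write a[3]=7 → slow++,fast++
(s=3,f=7) a[fast]=9≠a[slow]=7 write a[4]=9 → slow++,fast++
(s=4,f=8) a[fast]=10≠a[slow]=9 write a[5]=10 → slow++,fast++
(s=5,f=9) a[fast]=10=a[slow] dup → fast++
(s=5,f=10) a[fast]=12≠a[slow]=10 write a[6]=12 → slow++,fast++
(s=6,f=11) a[fast]=13≠a[slow]=12 write a[7]=13 → slow++,fast++
(s=7,f=12) a[fast]=13=a[slow] dup → fast++
(s=7,f=13) a[fast]=14≠a[slow]=13 write a[8]=14 → slow++,fast++
(s=8,f=14) a[fast]=14=a[slow] dup → fast++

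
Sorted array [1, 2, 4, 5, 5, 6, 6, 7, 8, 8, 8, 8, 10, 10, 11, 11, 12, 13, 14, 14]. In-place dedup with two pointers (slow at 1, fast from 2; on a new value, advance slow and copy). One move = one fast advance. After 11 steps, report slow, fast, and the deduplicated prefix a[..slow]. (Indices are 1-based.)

(s=1,f=2) a[fast]=2≠a[slow]=1 write a[2]=2 → slow++,fast++
(s=2,f=3) a[fast]=4≠a[slow]=2 write a[3]=4 → slow++,fast++
(s=3,f=4) a[fast]=5≠a[slow]=4 write a[4]=5 → slow++,fast++
(s=4,f=5) a[fast]=5=a[slow] dup → fast++
(s=4,f=6) a[fast]=6≠a[slow]=5 write a[5]=6 → slow++,fast++
(s=5,f=7) a[fast]=6=a[slow] dup → fast++
(s=5,f=8) a[fast]=7≠a[slow]=6 write a[6]=7 → slow++,fast++
(s=6,f=9) a[fast]=8≠a[slow]=7 write a[7]=8 → slow++,fast++
(s=7,f=10) a[fast]=8=a[slow] dup → fast++
(s=7,f=11) a[fast]=8=a[slow] dup → fast++
(s=7,f=12) a[fast]=8=a[slow] dup → fast++

slow=7, fast=13, prefix=[1, 2, 4, 5, 6, 7, 8]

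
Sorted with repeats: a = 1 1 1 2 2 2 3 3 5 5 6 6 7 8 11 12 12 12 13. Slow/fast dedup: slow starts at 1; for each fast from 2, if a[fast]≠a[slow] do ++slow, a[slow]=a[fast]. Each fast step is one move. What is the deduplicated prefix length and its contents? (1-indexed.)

length 10; prefix = [1, 2, 3, 5, 6, 7, 8, 11, 12, 13]

(s=1,f=2) a[fast]=1=a[slow] dup → fast++
(s=1,f=3) a[fast]=1=a[slow] dup → fast++
(s=1,f=4) a[fast]=2≠a[slow]=1 write a[2]=2 → slow++,fast++
(s=2,f=5) a[fast]=2=a[slow] dup → fast++
(s=2,f=6) a[fast]=2=a[slow] dup → fast++
(s=2,f=7) a[fast]=3≠a[slow]=2 write a[3]=3 → slow++,fast++
(s=3,f=8) a[fast]=3=a[slow] dup → fast++
(s=3,f=9) a[fast]=5≠a[slow]=3 write a[4]=5 → slow++,fast++
(s=4,f=10) a[fast]=5=a[slow] dup → fast++
(s=4,f=11) a[fast]=6≠a[slow]=5 write a[5]=6 → slow++,fast++
(s=5,f=12) a[fast]=6=a[slow] dup → fast++
(s=5,f=13) a[fast]=7≠a[slow]=6 write a[6]=7 → slow++,fast++
(s=6,f=14) a[fast]=8≠a[slow]=7 write a[7]=8 → slow++,fast++
(s=7,f=15) a[fast]=11≠a[slow]=8 write a[8]=11 → slow++,fast++
(s=8,f=16) a[fast]=12≠a[slow]=11 write a[9]=12 → slow++,fast++
(s=9,f=17) a[fast]=12=a[slow] dup → fast++
(s=9,f=18) a[fast]=12=a[slow] dup → fast++
(s=9,f=19) a[fast]=13≠a[slow]=12 write a[10]=13 → slow++,fast++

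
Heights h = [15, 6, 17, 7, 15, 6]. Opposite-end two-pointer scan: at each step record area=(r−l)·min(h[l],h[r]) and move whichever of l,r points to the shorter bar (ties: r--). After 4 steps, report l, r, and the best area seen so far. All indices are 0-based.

l=1, r=2, best area=60

l=0 r=5: min(15,6)*5=30 best=30 *, r--
l=0 r=4: min(15,15)*4=60 best=60 *, r--
l=0 r=3: min(15,7)*3=21 best=60, r--
l=0 r=2: min(15,17)*2=30 best=60, l++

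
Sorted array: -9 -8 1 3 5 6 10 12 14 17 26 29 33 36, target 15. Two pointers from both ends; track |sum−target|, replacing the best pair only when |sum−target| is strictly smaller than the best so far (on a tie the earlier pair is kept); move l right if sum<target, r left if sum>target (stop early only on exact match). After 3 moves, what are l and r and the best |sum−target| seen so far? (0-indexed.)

l=0, r=10, best |Δ|=5

[0,13] -9+36=27 d=12 * → r--
[0,12] -9+33=24 d=9 * → r--
[0,11] -9+29=20 d=5 * → r--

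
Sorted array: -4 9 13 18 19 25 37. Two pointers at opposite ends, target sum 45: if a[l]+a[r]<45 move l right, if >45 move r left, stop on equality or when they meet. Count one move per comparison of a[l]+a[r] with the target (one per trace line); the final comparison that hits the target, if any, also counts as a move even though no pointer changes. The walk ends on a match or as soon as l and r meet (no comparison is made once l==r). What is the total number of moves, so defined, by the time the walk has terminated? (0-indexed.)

l=0 r=6: -4+37=33 <45, l++
l=1 r=6: 9+37=46 >45, r--
l=1 r=5: 9+25=34 <45, l++
l=2 r=5: 13+25=38 <45, l++
l=3 r=5: 18+25=43 <45, l++
l=4 r=5: 19+25=44 <45, l++

6 moves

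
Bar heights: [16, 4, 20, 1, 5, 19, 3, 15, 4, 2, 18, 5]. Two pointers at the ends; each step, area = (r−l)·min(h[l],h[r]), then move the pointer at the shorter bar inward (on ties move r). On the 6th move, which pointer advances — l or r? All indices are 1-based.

r

[1,12] min(16,5)*11=55 best=55 * → r--
[1,11] min(16,18)*10=160 best=160 * → l++
[2,11] min(4,18)*9=36 best=160 → l++
[3,11] min(20,18)*8=144 best=160 → r--
[3,10] min(20,2)*7=14 best=160 → r--
[3,9] min(20,4)*6=24 best=160 → r--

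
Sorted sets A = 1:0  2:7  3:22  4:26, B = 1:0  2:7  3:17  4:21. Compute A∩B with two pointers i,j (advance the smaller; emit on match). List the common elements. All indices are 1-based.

i=1 j=1: 0==0 emit, i++,j++
i=2 j=2: 7==7 emit, i++,j++
i=3 j=3: 22>17, j++
i=3 j=4: 22>21, j++

intersection = [0, 7]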